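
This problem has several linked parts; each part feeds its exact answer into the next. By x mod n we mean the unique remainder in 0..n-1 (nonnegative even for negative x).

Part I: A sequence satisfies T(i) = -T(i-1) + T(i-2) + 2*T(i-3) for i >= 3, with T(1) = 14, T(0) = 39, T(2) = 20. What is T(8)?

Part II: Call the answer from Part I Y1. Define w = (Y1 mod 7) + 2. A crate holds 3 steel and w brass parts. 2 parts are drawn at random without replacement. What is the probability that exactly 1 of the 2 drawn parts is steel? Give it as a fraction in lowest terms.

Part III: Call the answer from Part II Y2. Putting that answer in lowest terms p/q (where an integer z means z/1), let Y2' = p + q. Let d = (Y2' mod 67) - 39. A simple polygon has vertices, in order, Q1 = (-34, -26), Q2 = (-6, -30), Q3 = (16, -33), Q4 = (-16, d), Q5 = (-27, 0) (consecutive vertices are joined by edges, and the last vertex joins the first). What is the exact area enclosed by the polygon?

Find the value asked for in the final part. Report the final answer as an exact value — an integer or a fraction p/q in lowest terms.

985/2

Part I: T(3) = -1*(20) + 1*(14) + 2*(39) = 72; iterating: T(3)=72, T(4)=-24, T(5)=136, T(6)=-16, T(7)=104, T(8)=152; answer 152
Part II: Y1 = 152; w = 7; total draws C(10,2) = 45; favorable C(3,1)*C(7,1) = 21; P = 7/15; answer 7/15
Part III: Y2 = 7/15; threaded value p + q = 22; d = -17; cross terms: (-34*-30 - -6*-26)=864, (-6*-33 - 16*-30)=678, (16*-17 - -16*-33)=-800, (-16*0 - -27*-17)=-459, (-27*-26 - -34*0)=702; twice the area = |985| = 985; area = 985/2; answer 985/2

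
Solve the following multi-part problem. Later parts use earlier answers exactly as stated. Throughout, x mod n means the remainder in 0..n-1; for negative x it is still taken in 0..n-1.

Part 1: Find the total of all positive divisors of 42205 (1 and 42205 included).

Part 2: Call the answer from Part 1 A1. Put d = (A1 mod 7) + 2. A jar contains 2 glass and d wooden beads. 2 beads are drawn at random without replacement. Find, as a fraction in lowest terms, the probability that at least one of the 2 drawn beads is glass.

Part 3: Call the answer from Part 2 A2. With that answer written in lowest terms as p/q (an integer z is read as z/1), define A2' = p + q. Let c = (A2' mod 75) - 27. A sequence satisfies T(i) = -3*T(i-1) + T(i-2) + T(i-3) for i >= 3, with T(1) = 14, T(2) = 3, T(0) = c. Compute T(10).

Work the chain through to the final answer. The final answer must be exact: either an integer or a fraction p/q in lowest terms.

64975

Part 1: 42205 = 5 * 23 * 367; sigma = (1 + 5) * (1 + 23) * (1 + 367) = 6 * 24 * 368 = 52992; answer 52992
Part 2: A1 = 52992; d = 4; total draws C(6,2) = 15; complement C(4,2) = 6; favorable 15 - 6 = 9; P = 3/5; answer 3/5
Part 3: A2 = 3/5; threaded value p + q = 8; c = -19; T(3) = -3*(3) + 1*(14) + 1*(-19) = -14; iterating: T(3)=-14, T(4)=59, T(5)=-188, T(6)=609, T(7)=-1956, T(8)=6289, T(9)=-20214, T(10)=64975; answer 64975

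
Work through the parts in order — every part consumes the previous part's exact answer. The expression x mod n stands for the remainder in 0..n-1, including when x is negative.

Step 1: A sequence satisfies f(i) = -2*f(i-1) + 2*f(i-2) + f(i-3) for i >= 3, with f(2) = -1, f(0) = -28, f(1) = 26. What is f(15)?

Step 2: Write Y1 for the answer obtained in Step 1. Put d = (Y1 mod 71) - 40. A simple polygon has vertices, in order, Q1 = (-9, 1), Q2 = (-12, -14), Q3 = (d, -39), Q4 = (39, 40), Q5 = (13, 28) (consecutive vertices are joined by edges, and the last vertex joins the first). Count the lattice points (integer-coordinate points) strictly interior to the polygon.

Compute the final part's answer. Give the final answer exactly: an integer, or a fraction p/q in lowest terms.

Step 1: f(3) = -2*(-1) + 2*(26) + 1*(-28) = 26; iterating: f(3)=26, f(4)=-28, f(5)=107, f(6)=-244, f(7)=674, f(8)=-1729, f(9)=4562, f(10)=-11908, f(11)=31211, f(12)=-81676, f(13)=213866, f(14)=-559873, f(15)=1465802; answer 1465802
Step 2: Y1 = 1465802; d = -33; cross terms: (-9*-14 - -12*1)=138, (-12*-39 - -33*-14)=6, (-33*40 - 39*-39)=201, (39*28 - 13*40)=572, (13*1 - -9*28)=265; twice the area = |1182| = 1182; area = 591; boundary points = 3 + 1 + 1 + 2 + 1 = 8; strictly interior points = area - boundary/2 + 1 = 588; answer 588

588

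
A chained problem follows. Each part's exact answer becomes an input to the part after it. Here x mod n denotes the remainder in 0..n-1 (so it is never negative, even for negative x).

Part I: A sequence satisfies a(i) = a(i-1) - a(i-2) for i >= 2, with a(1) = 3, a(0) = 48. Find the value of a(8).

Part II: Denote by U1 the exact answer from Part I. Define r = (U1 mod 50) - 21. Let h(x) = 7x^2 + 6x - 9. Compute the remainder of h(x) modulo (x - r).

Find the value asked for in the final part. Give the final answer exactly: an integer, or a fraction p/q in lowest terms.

Part I: a(2) = 1*(3) - 1*(48) = -45; iterating: a(2)=-45, a(3)=-48, a(4)=-3, a(5)=45, a(6)=48, a(7)=3, a(8)=-45; answer -45
Part II: U1 = -45; r = -16; remainder = value at the root: 7*(-16)^2 + 6*(-16)^1 - 9 = (1792) + (-96) + (-9) = 1687; answer 1687

1687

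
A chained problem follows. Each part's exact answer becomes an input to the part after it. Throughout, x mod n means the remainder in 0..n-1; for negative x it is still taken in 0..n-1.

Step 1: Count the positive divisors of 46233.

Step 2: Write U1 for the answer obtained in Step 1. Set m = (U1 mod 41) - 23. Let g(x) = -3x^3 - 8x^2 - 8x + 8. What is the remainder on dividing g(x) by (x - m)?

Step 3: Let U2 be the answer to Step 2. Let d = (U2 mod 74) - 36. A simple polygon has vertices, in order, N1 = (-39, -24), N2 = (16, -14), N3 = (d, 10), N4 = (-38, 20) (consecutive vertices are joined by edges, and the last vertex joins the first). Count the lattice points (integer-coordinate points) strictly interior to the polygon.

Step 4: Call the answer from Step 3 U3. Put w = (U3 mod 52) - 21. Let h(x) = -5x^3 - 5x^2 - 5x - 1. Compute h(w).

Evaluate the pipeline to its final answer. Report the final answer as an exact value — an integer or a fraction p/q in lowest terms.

-36196

Step 1: 46233 = 3^2 * 11 * 467; number of divisors = (2+1) * (1+1) * (1+1) = 12; answer 12
Step 2: U1 = 12; m = -11; remainder = value at the root: -3*(-11)^3 - 8*(-11)^2 - 8*(-11)^1 + 8 = (3993) + (-968) + (88) + (8) = 3121; answer 3121
Step 3: U2 = 3121; d = -23; cross terms: (-39*-14 - 16*-24)=930, (16*10 - -23*-14)=-162, (-23*20 - -38*10)=-80, (-38*-24 - -39*20)=1692; twice the area = |2380| = 2380; area = 1190; boundary points = 5 + 3 + 5 + 1 = 14; strictly interior points = area - boundary/2 + 1 = 1184; answer 1184
Step 4: U3 = 1184; w = 19; -5*(19)^3 - 5*(19)^2 - 5*(19)^1 - 1 = (-34295) + (-1805) + (-95) + (-1) = -36196; answer -36196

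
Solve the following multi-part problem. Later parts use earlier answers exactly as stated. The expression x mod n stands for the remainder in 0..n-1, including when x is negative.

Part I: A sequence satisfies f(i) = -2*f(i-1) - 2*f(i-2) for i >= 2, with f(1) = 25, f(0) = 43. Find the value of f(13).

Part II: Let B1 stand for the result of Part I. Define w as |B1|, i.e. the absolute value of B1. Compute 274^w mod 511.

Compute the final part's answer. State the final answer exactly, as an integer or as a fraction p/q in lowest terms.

Part I: f(2) = -2*(25) - 2*(43) = -136; iterating: f(2)=-136, f(3)=222, f(4)=-172, f(5)=-100, f(6)=544, f(7)=-888, f(8)=688, f(9)=400, f(10)=-2176, f(11)=3552, f(12)=-2752, f(13)=-1600; answer -1600
Part II: B1 = -1600; w = 1600; squarings mod 511: 274^1=274, 274^2=470, 274^4=148, 274^8=442, 274^16=162, 274^32=183, 274^64=274, 274^128=470, 274^256=148, 274^512=442, 274^1024=162; 274^1600 = 274^64 * 274^512 * 274^1024 = 162 (mod 511); answer 162

162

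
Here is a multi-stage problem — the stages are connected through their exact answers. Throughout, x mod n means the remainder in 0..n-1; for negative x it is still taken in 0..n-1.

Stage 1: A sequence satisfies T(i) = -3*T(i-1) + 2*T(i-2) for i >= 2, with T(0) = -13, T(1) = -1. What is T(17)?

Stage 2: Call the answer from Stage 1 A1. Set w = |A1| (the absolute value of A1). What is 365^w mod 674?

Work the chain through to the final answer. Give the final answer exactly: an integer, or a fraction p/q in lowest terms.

287

Stage 1: T(2) = -3*(-1) + 2*(-13) = -23; iterating: T(2)=-23, T(3)=67, T(4)=-247, T(5)=875, T(6)=-3119, T(7)=11107, T(8)=-39559, T(9)=140891, T(10)=-501791, T(11)=1787155, T(12)=-6365047, T(13)=22669451, T(14)=-80738447, T(15)=287554243, T(16)=-1024139623, T(17)=3647527355; answer 3647527355
Stage 2: A1 = 3647527355; w = 3647527355; squarings mod 674: 365^1=365, 365^2=447, 365^4=305, 365^8=13, 365^16=169, 365^32=253, 365^64=653, 365^128=441, 365^256=369, 365^512=13, 365^1024=169, 365^2048=253, 365^4096=653, 365^8192=441, 365^16384=369, 365^32768=13, 365^65536=169, 365^131072=253, 365^262144=653, 365^524288=441, 365^1048576=369, 365^2097152=13, 365^4194304=169, 365^8388608=253, 365^16777216=653, 365^33554432=441, 365^67108864=369, 365^134217728=13, 365^268435456=169, 365^536870912=253, 365^1073741824=653, 365^2147483648=441; 365^3647527355 = 365^1 * 365^2 * 365^8 * 365^16 * 365^32 * 365^128 * 365^256 * 365^2048 * 365^4096 * 365^16384 * 365^32768 * 365^524288 * 365^2097152 * 365^4194304 * 365^16777216 * 365^134217728 * 365^268435456 * 365^1073741824 * 365^2147483648 = 287 (mod 674); answer 287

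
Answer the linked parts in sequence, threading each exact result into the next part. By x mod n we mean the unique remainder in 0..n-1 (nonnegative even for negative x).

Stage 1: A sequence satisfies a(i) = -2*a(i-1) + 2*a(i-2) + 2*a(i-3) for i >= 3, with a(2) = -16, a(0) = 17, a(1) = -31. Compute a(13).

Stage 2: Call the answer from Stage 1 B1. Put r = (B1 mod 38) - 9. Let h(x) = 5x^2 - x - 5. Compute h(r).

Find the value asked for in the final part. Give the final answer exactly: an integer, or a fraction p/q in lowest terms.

247

Stage 1: a(3) = -2*(-16) + 2*(-31) + 2*(17) = 4; iterating: a(3)=4, a(4)=-102, a(5)=180, a(6)=-556, a(7)=1268, a(8)=-3288, a(9)=8000, a(10)=-20040, a(11)=49504, a(12)=-123088, a(13)=305104; answer 305104
Stage 2: B1 = 305104; r = -7; 5*(-7)^2 - 1*(-7)^1 - 5 = (245) + (7) + (-5) = 247; answer 247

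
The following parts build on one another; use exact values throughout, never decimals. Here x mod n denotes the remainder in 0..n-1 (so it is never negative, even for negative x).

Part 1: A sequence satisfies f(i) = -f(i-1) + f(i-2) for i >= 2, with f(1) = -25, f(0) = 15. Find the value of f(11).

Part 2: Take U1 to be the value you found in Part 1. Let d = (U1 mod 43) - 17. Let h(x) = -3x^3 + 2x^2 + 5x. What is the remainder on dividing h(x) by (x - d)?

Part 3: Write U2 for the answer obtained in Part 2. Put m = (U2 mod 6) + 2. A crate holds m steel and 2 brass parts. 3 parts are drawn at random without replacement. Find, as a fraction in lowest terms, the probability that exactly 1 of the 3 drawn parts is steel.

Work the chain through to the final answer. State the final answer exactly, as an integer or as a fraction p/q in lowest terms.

Part 1: f(2) = -1*(-25) + 1*(15) = 40; iterating: f(2)=40, f(3)=-65, f(4)=105, f(5)=-170, f(6)=275, f(7)=-445, f(8)=720, f(9)=-1165, f(10)=1885, f(11)=-3050; answer -3050
Part 2: U1 = -3050; d = -14; remainder = value at the root: -3*(-14)^3 + 2*(-14)^2 + 5*(-14)^1 = (8232) + (392) + (-70) = 8554; answer 8554
Part 3: U2 = 8554; m = 6; total draws C(8,3) = 56; favorable C(6,1)*C(2,2) = 6; P = 3/28; answer 3/28

3/28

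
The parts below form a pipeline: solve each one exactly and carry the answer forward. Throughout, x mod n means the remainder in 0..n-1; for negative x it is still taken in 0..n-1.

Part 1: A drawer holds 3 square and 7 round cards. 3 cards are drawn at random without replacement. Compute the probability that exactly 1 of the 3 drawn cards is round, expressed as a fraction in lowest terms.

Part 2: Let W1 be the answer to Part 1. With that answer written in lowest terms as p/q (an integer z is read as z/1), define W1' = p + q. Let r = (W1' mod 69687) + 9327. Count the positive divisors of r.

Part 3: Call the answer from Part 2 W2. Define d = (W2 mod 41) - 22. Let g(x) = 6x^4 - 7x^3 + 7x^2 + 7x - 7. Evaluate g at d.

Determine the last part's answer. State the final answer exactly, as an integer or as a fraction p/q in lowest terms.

250971

Part 1: total draws C(10,3) = 120; favorable C(7,1)*C(3,2) = 21; P = 7/40; answer 7/40
Part 2: W1 = 7/40; threaded value p + q = 47; r = 9374; 9374 = 2 * 43 * 109; number of divisors = (1+1) * (1+1) * (1+1) = 8; answer 8
Part 3: W2 = 8; d = -14; 6*(-14)^4 - 7*(-14)^3 + 7*(-14)^2 + 7*(-14)^1 - 7 = (230496) + (19208) + (1372) + (-98) + (-7) = 250971; answer 250971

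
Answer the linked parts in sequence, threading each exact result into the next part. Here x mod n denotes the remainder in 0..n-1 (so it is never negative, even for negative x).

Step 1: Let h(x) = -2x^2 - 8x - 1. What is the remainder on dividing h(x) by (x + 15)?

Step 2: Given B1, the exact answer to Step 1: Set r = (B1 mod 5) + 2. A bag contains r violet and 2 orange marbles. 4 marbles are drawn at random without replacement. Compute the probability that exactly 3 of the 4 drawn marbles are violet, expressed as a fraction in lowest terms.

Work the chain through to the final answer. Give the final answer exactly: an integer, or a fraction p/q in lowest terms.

Step 1: remainder = value at the root: -2*(-15)^2 - 8*(-15)^1 - 1 = (-450) + (120) + (-1) = -331; answer -331
Step 2: B1 = -331; r = 6; total draws C(8,4) = 70; favorable C(6,3)*C(2,1) = 40; P = 4/7; answer 4/7

4/7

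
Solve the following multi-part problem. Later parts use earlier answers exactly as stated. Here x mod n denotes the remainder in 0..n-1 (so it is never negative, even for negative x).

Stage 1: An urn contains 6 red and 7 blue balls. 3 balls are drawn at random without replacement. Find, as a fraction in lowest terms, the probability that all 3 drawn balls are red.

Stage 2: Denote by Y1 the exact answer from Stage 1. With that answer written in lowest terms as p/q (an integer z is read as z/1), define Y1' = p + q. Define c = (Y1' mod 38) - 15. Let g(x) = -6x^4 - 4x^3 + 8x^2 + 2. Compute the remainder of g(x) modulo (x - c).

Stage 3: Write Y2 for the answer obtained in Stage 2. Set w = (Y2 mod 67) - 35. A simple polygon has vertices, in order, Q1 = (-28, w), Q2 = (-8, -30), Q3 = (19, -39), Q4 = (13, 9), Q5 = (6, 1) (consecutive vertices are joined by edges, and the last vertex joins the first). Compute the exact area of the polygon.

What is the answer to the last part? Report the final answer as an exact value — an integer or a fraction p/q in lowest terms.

Stage 1: total draws C(13,3) = 286; favorable C(6,3) = 20; P = 10/143; answer 10/143
Stage 2: Y1 = 10/143; threaded value p + q = 153; c = -14; remainder = value at the root: -6*(-14)^4 - 4*(-14)^3 + 8*(-14)^2 + 2 = (-230496) + (10976) + (1568) + (2) = -217950; answer -217950
Stage 3: Y2 = -217950; w = -34; cross terms: (-28*-30 - -8*-34)=568, (-8*-39 - 19*-30)=882, (19*9 - 13*-39)=678, (13*1 - 6*9)=-41, (6*-34 - -28*1)=-176; twice the area = |1911| = 1911; area = 1911/2; answer 1911/2

1911/2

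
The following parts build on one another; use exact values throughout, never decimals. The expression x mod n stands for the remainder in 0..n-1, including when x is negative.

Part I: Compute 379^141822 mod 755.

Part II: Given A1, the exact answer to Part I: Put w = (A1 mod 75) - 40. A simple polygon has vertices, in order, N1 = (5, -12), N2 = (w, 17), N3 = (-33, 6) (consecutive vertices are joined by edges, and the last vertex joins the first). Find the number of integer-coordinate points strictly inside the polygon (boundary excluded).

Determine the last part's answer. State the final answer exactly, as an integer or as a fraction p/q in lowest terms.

Part I: squarings mod 755: 379^1=379, 379^2=191, 379^4=241, 379^8=701, 379^16=651, 379^32=246, 379^64=116, 379^128=621, 379^256=591, 379^512=471, 379^1024=626, 379^2048=31, 379^4096=206, 379^8192=156, 379^16384=176, 379^32768=21, 379^65536=441, 379^131072=446; 379^141822 = 379^2 * 379^4 * 379^8 * 379^16 * 379^32 * 379^64 * 379^128 * 379^256 * 379^2048 * 379^8192 * 379^131072 = 531 (mod 755); answer 531
Part II: A1 = 531; w = -34; cross terms: (5*17 - -34*-12)=-323, (-34*6 - -33*17)=357, (-33*-12 - 5*6)=366; twice the area = |400| = 400; area = 200; boundary points = 1 + 1 + 2 = 4; strictly interior points = area - boundary/2 + 1 = 199; answer 199

199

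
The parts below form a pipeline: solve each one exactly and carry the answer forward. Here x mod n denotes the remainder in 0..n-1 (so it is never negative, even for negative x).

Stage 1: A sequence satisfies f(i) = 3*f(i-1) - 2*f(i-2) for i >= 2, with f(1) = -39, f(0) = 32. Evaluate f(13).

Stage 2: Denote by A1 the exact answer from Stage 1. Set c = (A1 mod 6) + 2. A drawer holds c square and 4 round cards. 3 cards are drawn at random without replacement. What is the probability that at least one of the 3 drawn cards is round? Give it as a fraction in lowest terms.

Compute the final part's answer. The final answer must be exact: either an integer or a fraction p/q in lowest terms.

Stage 1: f(2) = 3*(-39) - 2*(32) = -181; iterating: f(2)=-181, f(3)=-465, f(4)=-1033, f(5)=-2169, f(6)=-4441, f(7)=-8985, f(8)=-18073, f(9)=-36249, f(10)=-72601, f(11)=-145305, f(12)=-290713, f(13)=-581529; answer -581529
Stage 2: A1 = -581529; c = 5; total draws C(9,3) = 84; complement C(5,3) = 10; favorable 84 - 10 = 74; P = 37/42; answer 37/42

37/42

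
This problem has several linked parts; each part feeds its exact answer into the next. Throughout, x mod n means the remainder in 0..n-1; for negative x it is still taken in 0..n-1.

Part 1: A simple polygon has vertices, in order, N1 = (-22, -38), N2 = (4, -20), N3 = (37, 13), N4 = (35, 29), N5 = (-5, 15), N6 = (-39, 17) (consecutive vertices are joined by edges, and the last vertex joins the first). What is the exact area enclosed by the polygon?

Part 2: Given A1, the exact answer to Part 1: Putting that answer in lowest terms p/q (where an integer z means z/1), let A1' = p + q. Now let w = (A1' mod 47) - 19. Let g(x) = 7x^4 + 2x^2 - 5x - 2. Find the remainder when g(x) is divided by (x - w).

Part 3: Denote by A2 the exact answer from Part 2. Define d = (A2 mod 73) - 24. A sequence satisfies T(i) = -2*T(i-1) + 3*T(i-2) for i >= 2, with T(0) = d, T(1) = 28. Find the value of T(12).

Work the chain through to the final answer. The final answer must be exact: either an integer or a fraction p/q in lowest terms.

-4517246

Part 1: cross terms: (-22*-20 - 4*-38)=592, (4*13 - 37*-20)=792, (37*29 - 35*13)=618, (35*15 - -5*29)=670, (-5*17 - -39*15)=500, (-39*-38 - -22*17)=1856; twice the area = |5028| = 5028; area = 2514; answer 2514
Part 2: A1 = 2514; threaded value p + q = 2515; w = 5; remainder = value at the root: 7*(5)^4 + 2*(5)^2 - 5*(5)^1 - 2 = (4375) + (50) + (-25) + (-2) = 4398; answer 4398
Part 3: A2 = 4398; d = -6; T(2) = -2*(28) + 3*(-6) = -74; iterating: T(2)=-74, T(3)=232, T(4)=-686, T(5)=2068, T(6)=-6194, T(7)=18592, T(8)=-55766, T(9)=167308, T(10)=-501914, T(11)=1505752, T(12)=-4517246; answer -4517246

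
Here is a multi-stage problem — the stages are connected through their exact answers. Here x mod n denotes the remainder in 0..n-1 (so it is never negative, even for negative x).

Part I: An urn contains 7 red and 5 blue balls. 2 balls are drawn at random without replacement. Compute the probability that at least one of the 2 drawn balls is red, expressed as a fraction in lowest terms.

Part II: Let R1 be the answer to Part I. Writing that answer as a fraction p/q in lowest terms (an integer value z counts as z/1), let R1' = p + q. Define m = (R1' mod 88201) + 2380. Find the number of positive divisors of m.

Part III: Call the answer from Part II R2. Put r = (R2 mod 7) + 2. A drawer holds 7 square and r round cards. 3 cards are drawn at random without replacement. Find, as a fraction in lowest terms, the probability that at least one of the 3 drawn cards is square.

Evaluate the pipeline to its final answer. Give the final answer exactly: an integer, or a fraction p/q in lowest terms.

Part I: total draws C(12,2) = 66; complement C(5,2) = 10; favorable 66 - 10 = 56; P = 28/33; answer 28/33
Part II: R1 = 28/33; threaded value p + q = 61; m = 2441; 2441 is prime, so its only divisors are 1 and 2441; count = 2; answer 2
Part III: R2 = 2; r = 4; total draws C(11,3) = 165; complement C(4,3) = 4; favorable 165 - 4 = 161; P = 161/165; answer 161/165

161/165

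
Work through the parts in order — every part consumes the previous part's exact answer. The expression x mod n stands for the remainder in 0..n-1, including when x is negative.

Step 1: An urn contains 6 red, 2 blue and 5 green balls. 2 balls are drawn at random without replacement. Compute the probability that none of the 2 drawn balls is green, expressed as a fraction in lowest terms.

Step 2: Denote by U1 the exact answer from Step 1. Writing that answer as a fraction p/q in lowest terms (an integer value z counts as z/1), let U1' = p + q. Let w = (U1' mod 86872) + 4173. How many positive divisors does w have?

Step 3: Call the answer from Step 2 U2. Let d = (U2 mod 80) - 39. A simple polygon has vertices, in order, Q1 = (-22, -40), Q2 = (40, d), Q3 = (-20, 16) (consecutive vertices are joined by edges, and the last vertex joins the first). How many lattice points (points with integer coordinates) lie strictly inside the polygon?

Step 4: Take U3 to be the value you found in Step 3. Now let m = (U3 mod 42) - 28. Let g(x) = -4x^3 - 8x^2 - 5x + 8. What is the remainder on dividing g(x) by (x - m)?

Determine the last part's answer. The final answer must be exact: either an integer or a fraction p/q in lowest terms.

33629

Step 1: total draws C(13,2) = 78; favorable C(8,2) = 28; P = 14/39; answer 14/39
Step 2: U1 = 14/39; threaded value p + q = 53; w = 4226; 4226 = 2 * 2113; number of divisors = (1+1) * (1+1) = 4; answer 4
Step 3: U2 = 4; d = -35; cross terms: (-22*-35 - 40*-40)=2370, (40*16 - -20*-35)=-60, (-20*-40 - -22*16)=1152; twice the area = |3462| = 3462; area = 1731; boundary points = 1 + 3 + 2 = 6; strictly interior points = area - boundary/2 + 1 = 1729; answer 1729
Step 4: U3 = 1729; m = -21; remainder = value at the root: -4*(-21)^3 - 8*(-21)^2 - 5*(-21)^1 + 8 = (37044) + (-3528) + (105) + (8) = 33629; answer 33629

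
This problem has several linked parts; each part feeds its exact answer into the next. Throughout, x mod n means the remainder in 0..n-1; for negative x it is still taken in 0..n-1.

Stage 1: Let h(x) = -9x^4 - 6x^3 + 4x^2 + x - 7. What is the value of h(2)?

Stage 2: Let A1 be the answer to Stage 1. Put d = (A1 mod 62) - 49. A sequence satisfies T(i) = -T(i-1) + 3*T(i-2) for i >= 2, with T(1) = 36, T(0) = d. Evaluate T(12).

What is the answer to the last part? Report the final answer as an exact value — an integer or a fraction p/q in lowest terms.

-575916

Stage 1: -9*(2)^4 - 6*(2)^3 + 4*(2)^2 + 1*(2)^1 - 7 = (-144) + (-48) + (16) + (2) + (-7) = -181; answer -181
Stage 2: A1 = -181; d = -44; T(2) = -1*(36) + 3*(-44) = -168; iterating: T(2)=-168, T(3)=276, T(4)=-780, T(5)=1608, T(6)=-3948, T(7)=8772, T(8)=-20616, T(9)=46932, T(10)=-108780, T(11)=249576, T(12)=-575916; answer -575916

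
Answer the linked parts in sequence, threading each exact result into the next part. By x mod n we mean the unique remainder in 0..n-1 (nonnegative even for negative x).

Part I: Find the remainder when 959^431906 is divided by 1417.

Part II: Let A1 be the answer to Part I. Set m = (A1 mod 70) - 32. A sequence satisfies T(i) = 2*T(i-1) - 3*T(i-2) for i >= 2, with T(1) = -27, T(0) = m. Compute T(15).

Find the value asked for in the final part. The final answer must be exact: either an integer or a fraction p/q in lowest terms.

Part I: squarings mod 1417: 959^1=959, 959^2=48, 959^4=887, 959^8=334, 959^16=1030, 959^32=984, 959^64=445, 959^128=1062, 959^256=1329, 959^512=659, 959^1024=679, 959^2048=516, 959^4096=1277, 959^8192=1179, 959^16384=1381, 959^32768=1296, 959^65536=471, 959^131072=789, 959^262144=458; 959^431906 = 959^2 * 959^32 * 959^256 * 959^512 * 959^1024 * 959^4096 * 959^32768 * 959^131072 * 959^262144 = 789 (mod 1417); answer 789
Part II: A1 = 789; m = -13; T(2) = 2*(-27) - 3*(-13) = -15; iterating: T(2)=-15, T(3)=51, T(4)=147, T(5)=141, T(6)=-159, T(7)=-741, T(8)=-1005, T(9)=213, T(10)=3441, T(11)=6243, T(12)=2163, T(13)=-14403, T(14)=-35295, T(15)=-27381; answer -27381

-27381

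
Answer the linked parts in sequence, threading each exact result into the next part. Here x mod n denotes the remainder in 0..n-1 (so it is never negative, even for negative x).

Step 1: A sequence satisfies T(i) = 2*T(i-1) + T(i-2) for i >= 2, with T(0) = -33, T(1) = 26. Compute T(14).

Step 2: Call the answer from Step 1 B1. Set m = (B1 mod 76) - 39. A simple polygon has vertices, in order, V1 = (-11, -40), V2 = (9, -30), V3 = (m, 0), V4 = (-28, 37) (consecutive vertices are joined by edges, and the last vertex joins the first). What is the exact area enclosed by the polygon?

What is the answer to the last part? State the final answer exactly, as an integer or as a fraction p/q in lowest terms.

3825/2

Step 1: T(2) = 2*(26) + 1*(-33) = 19; iterating: T(2)=19, T(3)=64, T(4)=147, T(5)=358, T(6)=863, T(7)=2084, T(8)=5031, T(9)=12146, T(10)=29323, T(11)=70792, T(12)=170907, T(13)=412606, T(14)=996119; answer 996119
Step 2: B1 = 996119; m = 24; cross terms: (-11*-30 - 9*-40)=690, (9*0 - 24*-30)=720, (24*37 - -28*0)=888, (-28*-40 - -11*37)=1527; twice the area = |3825| = 3825; area = 3825/2; answer 3825/2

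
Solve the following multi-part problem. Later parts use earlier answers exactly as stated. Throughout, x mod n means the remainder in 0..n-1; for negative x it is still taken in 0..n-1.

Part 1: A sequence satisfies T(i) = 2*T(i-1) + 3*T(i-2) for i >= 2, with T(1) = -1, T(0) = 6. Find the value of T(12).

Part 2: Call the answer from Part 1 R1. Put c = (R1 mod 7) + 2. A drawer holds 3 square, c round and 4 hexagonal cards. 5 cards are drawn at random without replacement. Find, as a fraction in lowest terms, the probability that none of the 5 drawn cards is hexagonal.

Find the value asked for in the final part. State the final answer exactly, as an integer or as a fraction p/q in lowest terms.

2/13

Part 1: T(2) = 2*(-1) + 3*(6) = 16; iterating: T(2)=16, T(3)=29, T(4)=106, T(5)=299, T(6)=916, T(7)=2729, T(8)=8206, T(9)=24599, T(10)=73816, T(11)=221429, T(12)=664306; answer 664306
Part 2: R1 = 664306; c = 8; total draws C(15,5) = 3003; favorable C(11,5) = 462; P = 2/13; answer 2/13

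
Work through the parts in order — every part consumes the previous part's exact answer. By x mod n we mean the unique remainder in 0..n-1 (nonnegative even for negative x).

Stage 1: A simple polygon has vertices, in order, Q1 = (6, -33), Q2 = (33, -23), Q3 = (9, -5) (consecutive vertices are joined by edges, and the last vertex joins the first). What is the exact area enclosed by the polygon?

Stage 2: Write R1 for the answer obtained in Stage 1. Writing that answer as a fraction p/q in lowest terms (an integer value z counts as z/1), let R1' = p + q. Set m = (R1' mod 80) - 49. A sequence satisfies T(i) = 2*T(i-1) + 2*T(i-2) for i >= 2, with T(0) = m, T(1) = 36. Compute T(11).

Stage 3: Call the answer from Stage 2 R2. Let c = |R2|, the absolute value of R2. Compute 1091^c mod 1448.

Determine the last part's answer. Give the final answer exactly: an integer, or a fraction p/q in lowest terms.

25

Stage 1: cross terms: (6*-23 - 33*-33)=951, (33*-5 - 9*-23)=42, (9*-33 - 6*-5)=-267; twice the area = |726| = 726; area = 363; answer 363
Stage 2: R1 = 363; threaded value p + q = 364; m = -5; T(2) = 2*(36) + 2*(-5) = 62; iterating: T(2)=62, T(3)=196, T(4)=516, T(5)=1424, T(6)=3880, T(7)=10608, T(8)=28976, T(9)=79168, T(10)=216288, T(11)=590912; answer 590912
Stage 3: R2 = 590912; c = 590912; squarings mod 1448: 1091^1=1091, 1091^2=25, 1091^4=625, 1091^8=1113, 1091^16=729, 1091^32=25, 1091^64=625, 1091^128=1113, 1091^256=729, 1091^512=25, 1091^1024=625, 1091^2048=1113, 1091^4096=729, 1091^8192=25, 1091^16384=625, 1091^32768=1113, 1091^65536=729, 1091^131072=25, 1091^262144=625, 1091^524288=1113; 1091^590912 = 1091^64 * 1091^1024 * 1091^65536 * 1091^524288 = 25 (mod 1448); answer 25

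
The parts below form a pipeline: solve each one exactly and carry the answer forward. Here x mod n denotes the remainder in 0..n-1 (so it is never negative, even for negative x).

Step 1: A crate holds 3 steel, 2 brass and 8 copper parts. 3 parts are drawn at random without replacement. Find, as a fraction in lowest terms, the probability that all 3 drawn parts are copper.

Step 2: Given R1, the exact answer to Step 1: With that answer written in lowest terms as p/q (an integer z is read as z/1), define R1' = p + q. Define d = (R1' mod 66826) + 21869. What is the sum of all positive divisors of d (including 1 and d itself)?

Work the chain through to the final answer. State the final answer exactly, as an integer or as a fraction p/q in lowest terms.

Step 1: total draws C(13,3) = 286; favorable C(8,3) = 56; P = 28/143; answer 28/143
Step 2: R1 = 28/143; threaded value p + q = 171; d = 22040; 22040 = 2^3 * 5 * 19 * 29; sigma = (1 + 2 + 4 + 8) * (1 + 5) * (1 + 19) * (1 + 29) = 15 * 6 * 20 * 30 = 54000; answer 54000

54000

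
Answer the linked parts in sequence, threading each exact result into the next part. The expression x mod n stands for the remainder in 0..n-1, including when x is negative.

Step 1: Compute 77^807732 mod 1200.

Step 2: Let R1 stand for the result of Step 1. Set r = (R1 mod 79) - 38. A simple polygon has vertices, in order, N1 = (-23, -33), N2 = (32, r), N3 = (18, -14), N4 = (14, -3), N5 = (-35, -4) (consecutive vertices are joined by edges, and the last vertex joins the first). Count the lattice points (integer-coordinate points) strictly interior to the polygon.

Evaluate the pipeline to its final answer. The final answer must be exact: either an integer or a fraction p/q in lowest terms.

1390

Step 1: squarings mod 1200: 77^1=77, 77^2=1129, 77^4=241, 77^8=481, 77^16=961, 77^32=721, 77^64=241, 77^128=481, 77^256=961, 77^512=721, 77^1024=241, 77^2048=481, 77^4096=961, 77^8192=721, 77^16384=241, 77^32768=481, 77^65536=961, 77^131072=721, 77^262144=241, 77^524288=481; 77^807732 = 77^4 * 77^16 * 77^32 * 77^256 * 77^512 * 77^4096 * 77^16384 * 77^262144 * 77^524288 = 721 (mod 1200); answer 721
Step 2: R1 = 721; r = -28; cross terms: (-23*-28 - 32*-33)=1700, (32*-14 - 18*-28)=56, (18*-3 - 14*-14)=142, (14*-4 - -35*-3)=-161, (-35*-33 - -23*-4)=1063; twice the area = |2800| = 2800; area = 1400; boundary points = 5 + 14 + 1 + 1 + 1 = 22; strictly interior points = area - boundary/2 + 1 = 1390; answer 1390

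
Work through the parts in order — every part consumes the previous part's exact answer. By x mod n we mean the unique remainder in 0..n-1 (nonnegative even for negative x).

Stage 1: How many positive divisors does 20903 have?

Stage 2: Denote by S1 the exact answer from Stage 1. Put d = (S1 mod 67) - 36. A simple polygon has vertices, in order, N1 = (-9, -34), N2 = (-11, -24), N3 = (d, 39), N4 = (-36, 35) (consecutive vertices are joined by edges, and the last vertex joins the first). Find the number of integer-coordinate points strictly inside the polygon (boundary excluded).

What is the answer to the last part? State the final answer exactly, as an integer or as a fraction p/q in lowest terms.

172

Stage 1: 20903 is prime, so its only divisors are 1 and 20903; count = 2; answer 2
Stage 2: S1 = 2; d = -34; cross terms: (-9*-24 - -11*-34)=-158, (-11*39 - -34*-24)=-1245, (-34*35 - -36*39)=214, (-36*-34 - -9*35)=1539; twice the area = |350| = 350; area = 175; boundary points = 2 + 1 + 2 + 3 = 8; strictly interior points = area - boundary/2 + 1 = 172; answer 172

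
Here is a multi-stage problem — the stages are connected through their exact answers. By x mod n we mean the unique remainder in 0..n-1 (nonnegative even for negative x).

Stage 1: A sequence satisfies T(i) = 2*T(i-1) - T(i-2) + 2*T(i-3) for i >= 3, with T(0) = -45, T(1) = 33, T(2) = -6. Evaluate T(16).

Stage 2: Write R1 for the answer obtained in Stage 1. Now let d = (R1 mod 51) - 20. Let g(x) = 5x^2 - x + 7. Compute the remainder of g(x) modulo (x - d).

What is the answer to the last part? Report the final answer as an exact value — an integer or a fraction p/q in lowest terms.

Stage 1: T(3) = 2*(-6) - 1*(33) + 2*(-45) = -135; iterating: T(3)=-135, T(4)=-198, T(5)=-273, T(6)=-618, T(7)=-1359, T(8)=-2646, T(9)=-5169, T(10)=-10410, T(11)=-20943, T(12)=-41814, T(13)=-83505, T(14)=-167082, T(15)=-334287, T(16)=-668502; answer -668502
Stage 2: R1 = -668502; d = -14; remainder = value at the root: 5*(-14)^2 - 1*(-14)^1 + 7 = (980) + (14) + (7) = 1001; answer 1001

1001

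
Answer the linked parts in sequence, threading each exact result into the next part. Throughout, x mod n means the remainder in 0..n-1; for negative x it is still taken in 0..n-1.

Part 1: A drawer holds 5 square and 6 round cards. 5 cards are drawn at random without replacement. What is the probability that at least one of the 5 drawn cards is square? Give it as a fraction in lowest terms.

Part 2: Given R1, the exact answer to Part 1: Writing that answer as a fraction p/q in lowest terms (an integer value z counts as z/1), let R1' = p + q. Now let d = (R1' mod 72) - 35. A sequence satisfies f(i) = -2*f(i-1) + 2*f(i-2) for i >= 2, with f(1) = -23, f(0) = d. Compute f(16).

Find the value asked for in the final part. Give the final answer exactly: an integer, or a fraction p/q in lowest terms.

11032064

Part 1: total draws C(11,5) = 462; complement C(6,5) = 6; favorable 462 - 6 = 456; P = 76/77; answer 76/77
Part 2: R1 = 76/77; threaded value p + q = 153; d = -26; f(2) = -2*(-23) + 2*(-26) = -6; iterating: f(2)=-6, f(3)=-34, f(4)=56, f(5)=-180, f(6)=472, f(7)=-1304, f(8)=3552, f(9)=-9712, f(10)=26528, f(11)=-72480, f(12)=198016, f(13)=-540992, f(14)=1478016, f(15)=-4038016, f(16)=11032064; answer 11032064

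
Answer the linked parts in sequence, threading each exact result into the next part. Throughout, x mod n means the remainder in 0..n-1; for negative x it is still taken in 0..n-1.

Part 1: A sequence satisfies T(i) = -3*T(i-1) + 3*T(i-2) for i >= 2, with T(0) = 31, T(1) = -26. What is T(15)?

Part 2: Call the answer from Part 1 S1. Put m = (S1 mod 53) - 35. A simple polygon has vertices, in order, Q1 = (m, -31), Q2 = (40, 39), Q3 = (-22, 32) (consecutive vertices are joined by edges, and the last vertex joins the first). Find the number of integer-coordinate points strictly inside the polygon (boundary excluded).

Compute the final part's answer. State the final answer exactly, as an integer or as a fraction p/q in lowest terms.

Part 1: T(2) = -3*(-26) + 3*(31) = 171; iterating: T(2)=171, T(3)=-591, T(4)=2286, T(5)=-8631, T(6)=32751, T(7)=-124146, T(8)=470691, T(9)=-1784511, T(10)=6765606, T(11)=-25650351, T(12)=97247871, T(13)=-368694666, T(14)=1397827611, T(15)=-5299566831; answer -5299566831
Part 2: S1 = -5299566831; m = -35; cross terms: (-35*39 - 40*-31)=-125, (40*32 - -22*39)=2138, (-22*-31 - -35*32)=1802; twice the area = |3815| = 3815; area = 3815/2; boundary points = 5 + 1 + 1 = 7; strictly interior points = area - boundary/2 + 1 = 1905; answer 1905

1905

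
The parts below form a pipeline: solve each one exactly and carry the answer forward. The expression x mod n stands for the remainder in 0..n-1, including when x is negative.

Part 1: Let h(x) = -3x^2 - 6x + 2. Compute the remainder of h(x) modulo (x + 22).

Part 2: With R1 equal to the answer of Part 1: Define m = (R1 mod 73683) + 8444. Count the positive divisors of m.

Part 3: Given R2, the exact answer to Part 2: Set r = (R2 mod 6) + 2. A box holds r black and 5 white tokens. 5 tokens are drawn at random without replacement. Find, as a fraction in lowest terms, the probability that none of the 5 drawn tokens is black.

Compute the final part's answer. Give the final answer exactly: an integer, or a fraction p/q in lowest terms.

1/126

Part 1: remainder = value at the root: -3*(-22)^2 - 6*(-22)^1 + 2 = (-1452) + (132) + (2) = -1318; answer -1318
Part 2: R1 = -1318; m = 80809; 80809 is prime, so its only divisors are 1 and 80809; count = 2; answer 2
Part 3: R2 = 2; r = 4; total draws C(9,5) = 126; favorable C(5,5) = 1; P = 1/126; answer 1/126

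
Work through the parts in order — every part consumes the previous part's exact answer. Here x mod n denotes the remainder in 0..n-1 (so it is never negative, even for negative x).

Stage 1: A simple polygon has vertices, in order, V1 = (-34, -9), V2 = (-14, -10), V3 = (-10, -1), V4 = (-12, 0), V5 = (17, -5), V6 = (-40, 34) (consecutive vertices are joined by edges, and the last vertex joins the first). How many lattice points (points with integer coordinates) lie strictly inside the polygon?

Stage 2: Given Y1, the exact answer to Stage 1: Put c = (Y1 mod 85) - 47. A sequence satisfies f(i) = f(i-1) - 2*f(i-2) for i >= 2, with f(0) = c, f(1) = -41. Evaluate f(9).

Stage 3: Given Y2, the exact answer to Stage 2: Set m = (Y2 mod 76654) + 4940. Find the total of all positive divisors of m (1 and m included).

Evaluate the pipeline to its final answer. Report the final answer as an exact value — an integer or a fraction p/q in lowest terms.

Stage 1: cross terms: (-34*-10 - -14*-9)=214, (-14*-1 - -10*-10)=-86, (-10*0 - -12*-1)=-12, (-12*-5 - 17*0)=60, (17*34 - -40*-5)=378, (-40*-9 - -34*34)=1516; twice the area = |2070| = 2070; area = 1035; boundary points = 1 + 1 + 1 + 1 + 3 + 1 = 8; strictly interior points = area - boundary/2 + 1 = 1032; answer 1032
Stage 2: Y1 = 1032; c = -35; f(2) = 1*(-41) - 2*(-35) = 29; iterating: f(2)=29, f(3)=111, f(4)=53, f(5)=-169, f(6)=-275, f(7)=63, f(8)=613, f(9)=487; answer 487
Stage 3: Y2 = 487; m = 5427; 5427 = 3^4 * 67; sigma = (1 + 3 + 9 + 27 + 81) * (1 + 67) = 121 * 68 = 8228; answer 8228

8228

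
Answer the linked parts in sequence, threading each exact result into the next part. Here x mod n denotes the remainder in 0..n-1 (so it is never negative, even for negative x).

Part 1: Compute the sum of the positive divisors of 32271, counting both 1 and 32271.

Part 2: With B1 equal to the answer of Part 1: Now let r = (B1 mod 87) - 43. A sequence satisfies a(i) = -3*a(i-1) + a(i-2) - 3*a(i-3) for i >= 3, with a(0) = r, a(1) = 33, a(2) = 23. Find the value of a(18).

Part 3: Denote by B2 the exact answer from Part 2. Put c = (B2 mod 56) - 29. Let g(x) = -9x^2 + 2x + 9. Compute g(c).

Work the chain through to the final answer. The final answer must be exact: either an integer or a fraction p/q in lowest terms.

-6023

Part 1: 32271 = 3 * 31 * 347; sigma = (1 + 3) * (1 + 31) * (1 + 347) = 4 * 32 * 348 = 44544; answer 44544
Part 2: B1 = 44544; r = -43; a(3) = -3*(23) + 1*(33) - 3*(-43) = 93; iterating: a(3)=93, a(4)=-355, a(5)=1089, a(6)=-3901, a(7)=13857, a(8)=-48739, a(9)=171777, a(10)=-605641, a(11)=2134917, a(12)=-7525723, a(13)=26529009, a(14)=-93517501, a(15)=329658681, a(16)=-1162080571, a(17)=4096452897, a(18)=-14440415305; answer -14440415305
Part 3: B2 = -14440415305; c = 26; -9*(26)^2 + 2*(26)^1 + 9 = (-6084) + (52) + (9) = -6023; answer -6023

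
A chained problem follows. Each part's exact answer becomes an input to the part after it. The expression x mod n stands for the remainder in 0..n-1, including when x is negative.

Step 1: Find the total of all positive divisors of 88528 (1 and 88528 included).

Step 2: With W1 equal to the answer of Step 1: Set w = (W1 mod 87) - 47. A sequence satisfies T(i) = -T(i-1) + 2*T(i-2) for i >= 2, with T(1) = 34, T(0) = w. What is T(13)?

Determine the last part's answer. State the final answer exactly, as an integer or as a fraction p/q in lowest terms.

212974

Step 1: 88528 = 2^4 * 11 * 503; sigma = (1 + 2 + 4 + 8 + 16) * (1 + 11) * (1 + 503) = 31 * 12 * 504 = 187488; answer 187488
Step 2: W1 = 187488; w = -44; T(2) = -1*(34) + 2*(-44) = -122; iterating: T(2)=-122, T(3)=190, T(4)=-434, T(5)=814, T(6)=-1682, T(7)=3310, T(8)=-6674, T(9)=13294, T(10)=-26642, T(11)=53230, T(12)=-106514, T(13)=212974; answer 212974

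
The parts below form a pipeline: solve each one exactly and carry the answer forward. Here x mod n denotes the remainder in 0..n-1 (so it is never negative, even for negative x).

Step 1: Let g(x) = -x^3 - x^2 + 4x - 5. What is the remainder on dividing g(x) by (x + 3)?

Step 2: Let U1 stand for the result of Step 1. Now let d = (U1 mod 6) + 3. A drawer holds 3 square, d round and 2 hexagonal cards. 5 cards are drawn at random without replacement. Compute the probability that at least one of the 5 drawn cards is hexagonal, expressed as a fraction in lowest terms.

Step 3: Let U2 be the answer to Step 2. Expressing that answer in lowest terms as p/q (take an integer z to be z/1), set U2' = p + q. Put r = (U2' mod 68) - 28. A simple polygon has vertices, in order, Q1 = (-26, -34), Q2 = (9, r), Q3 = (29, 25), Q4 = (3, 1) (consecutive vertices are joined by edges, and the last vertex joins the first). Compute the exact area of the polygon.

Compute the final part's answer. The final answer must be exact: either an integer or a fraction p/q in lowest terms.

672

Step 1: remainder = value at the root: -1*(-3)^3 - 1*(-3)^2 + 4*(-3)^1 - 5 = (27) + (-9) + (-12) + (-5) = 1; answer 1
Step 2: U1 = 1; d = 4; total draws C(9,5) = 126; complement C(7,5) = 21; favorable 126 - 21 = 105; P = 5/6; answer 5/6
Step 3: U2 = 5/6; threaded value p + q = 11; r = -17; cross terms: (-26*-17 - 9*-34)=748, (9*25 - 29*-17)=718, (29*1 - 3*25)=-46, (3*-34 - -26*1)=-76; twice the area = |1344| = 1344; area = 672; answer 672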